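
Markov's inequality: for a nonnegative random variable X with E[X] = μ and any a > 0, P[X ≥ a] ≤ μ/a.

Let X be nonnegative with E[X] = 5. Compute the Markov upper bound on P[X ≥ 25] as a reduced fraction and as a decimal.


μ = E[X] = 5, a = 25.
Markov: P[X ≥ 25] ≤ μ/a = (5)/25 = 1/5.
Numerically: ≈ 0.2000.
(Since a = 25 > μ = 5.0000, the bound 1/5 is < 1 and informative.)

P[X ≥ 25] ≤ 1/5 ≈ 0.2000.


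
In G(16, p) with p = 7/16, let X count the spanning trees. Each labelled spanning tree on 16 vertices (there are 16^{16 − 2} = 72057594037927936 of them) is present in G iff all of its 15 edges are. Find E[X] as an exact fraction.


K_16 has 16^{16 − 2} = 72057594037927936 labelled spanning trees.
For each such spanning tree H, let X_H = 1 if all 15 edges of H are present in G. Then P[X_H = 1] = p^{15} = (7/16)^{15} = 4747561509943/1152921504606846976.
By linearity: E[X] = Σ_H E[X_H] = 72057594037927936 · p^{15} = 72057594037927936 · 4747561509943/1152921504606846976 = 4747561509943/16.
Numerically: E[X] ≈ 2.967e+11.

E[X] = 72057594037927936 · (7/16)^{15} = 4747561509943/16 ≈ 2.967e+11.


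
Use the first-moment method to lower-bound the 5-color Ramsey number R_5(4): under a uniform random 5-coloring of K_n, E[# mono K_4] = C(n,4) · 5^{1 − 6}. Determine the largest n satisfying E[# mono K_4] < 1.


We need C(n, 4) · 5^{1 − 6} < 1, i.e. C(n, 4) < 5^{6 − 1} = 3125.
Check values of n near the boundary:
  n = 17: C(17, 4) = 2380; 2380 < 3125? YES
  n = 18: C(18, 4) = 3060; 3060 < 3125? YES
  n = 19: C(19, 4) = 3876; 3876 < 3125? NO
  n = 20: C(20, 4) = 4845; 4845 < 3125? NO
  n = 21: C(21, 4) = 5985; 5985 < 3125? NO
The largest n with C(n, 4) < 3125 is n = 18 (where E[X] = 612/625 ≈ 0.979200). Hence R_5(4) > 18, i.e. R_5(4) ≥ 19.

Largest n = 18; hence R_5(4) > 18.


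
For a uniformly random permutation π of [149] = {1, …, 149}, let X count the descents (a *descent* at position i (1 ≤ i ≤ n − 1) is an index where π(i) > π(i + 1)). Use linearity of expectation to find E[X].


Write X = Σ X_I over i = 1, …, 148, with X_I the indicator of one descent.
There are 148 indicators.
For each fixed i, the pair (π(i), π(i+1)) is a uniformly random ordered pair of distinct values from {1, …, 149}; by symmetry P[π(i) > π(i+1)] = 1/2.
By linearity: E[X] = 148 · (1/2) = (149 − 1) · (1/2) = 74 ≈ 74.00000.

E[X] = 74 = 74.00000.


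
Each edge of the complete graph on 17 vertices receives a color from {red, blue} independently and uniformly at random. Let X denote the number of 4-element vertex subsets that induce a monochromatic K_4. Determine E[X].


Let X = Σ_S X_S over the C(17, 4) = 2380 subsets S of size 4, where X_S = 1 if the K_4 on S is monochromatic.
For a fixed S, the K_4 on S has C(4, 2) = 6 edges. P[all 6 edges red] = (1/2)^6, and likewise for blue, so P[monochromatic] = 2·(1/2)^6 = 2^{1 − 6} = 1/32.
By linearity: E[X] = C(17, 4) · 2^{1 − 6} = 2380 · 1/32 = 595/8.
Numerically: E[X] ≈ 74.375000.

E[X] = C(17,4)·2^(1−C(4,2)) = 595/8 ≈ 74.375000.


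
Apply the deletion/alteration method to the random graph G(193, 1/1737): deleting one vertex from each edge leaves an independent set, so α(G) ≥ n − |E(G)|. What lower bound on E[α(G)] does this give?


E[|E(G)|] = C(193, 2)·p = 18528 · (1/1737) = 32/3.
E[α(G)] ≥ n − E[|E(G)|] = 193 − 32/3 = 547/3.
Numerically: ≈ 182.333333.
(This is only a lower bound; the true E[α(G)] may be larger.)

E[α(G)] ≥ 547/3 ≈ 182.333333.


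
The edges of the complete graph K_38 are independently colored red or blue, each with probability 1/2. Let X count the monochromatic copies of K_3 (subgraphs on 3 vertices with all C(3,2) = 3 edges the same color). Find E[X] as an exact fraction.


Let X = Σ_S X_S over the C(38, 3) = 8436 subsets S of size 3, where X_S = 1 if the K_3 on S is monochromatic.
For a fixed S, the K_3 on S has C(3, 2) = 3 edges. P[all 3 edges red] = (1/2)^3, and likewise for blue, so P[monochromatic] = 2·(1/2)^3 = 2^{1 − 3} = 1/4.
Summing: E[X] = C(38, 3) · 2^{1 − 3} = 8436 · 1/4 = 2109.
Numerically: E[X] ≈ 2109.000000.

E[X] = C(38,3)·2^(1−C(3,2)) = 2109 ≈ 2109.000000.


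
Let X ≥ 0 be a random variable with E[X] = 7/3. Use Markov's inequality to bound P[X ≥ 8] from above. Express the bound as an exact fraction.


μ = E[X] = 7/3, a = 8.
Markov: P[X ≥ 8] ≤ μ/a = (7/3)/8 = 7/24.
Numerically: ≈ 0.29167.
(Since a = 8 > μ = 2.33333, the bound 7/24 is < 1 and informative.)

P[X ≥ 8] ≤ 7/24 ≈ 0.29167.


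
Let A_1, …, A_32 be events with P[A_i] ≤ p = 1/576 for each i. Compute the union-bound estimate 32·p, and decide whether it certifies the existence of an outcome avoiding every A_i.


Union bound: P[∪_{i=1}^{32} A_i] ≤ Σ_i P[A_i] ≤ 32·p = 32·(1/576) = 1/18.
Numerically: 1/18 ≈ 0.055556.
Is 1/18 < 1? YES.
Since P[∪ A_i] ≤ 1/18 < 1, the complement has P[∩ A_i^c] ≥ 1 − 1/18 = 17/18 > 0, so some outcome avoids every A_i.

32·p = 1/18 ≈ 0.055556; existence CERTIFIED by the union bound.


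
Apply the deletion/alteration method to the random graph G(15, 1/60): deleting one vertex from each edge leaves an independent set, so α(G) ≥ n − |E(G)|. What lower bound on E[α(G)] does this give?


E[|E(G)|] = C(15, 2)·p = 105 · (1/60) = 7/4.
E[α(G)] ≥ n − E[|E(G)|] = 15 − 7/4 = 53/4.
Numerically: ≈ 13.250.
(This is only a lower bound; the true E[α(G)] may be larger.)

E[α(G)] ≥ 53/4 ≈ 13.250.


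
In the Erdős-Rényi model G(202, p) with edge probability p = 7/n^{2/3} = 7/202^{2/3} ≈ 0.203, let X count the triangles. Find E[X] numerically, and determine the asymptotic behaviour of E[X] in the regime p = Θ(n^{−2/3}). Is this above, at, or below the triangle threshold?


Number of potential triangles: C(202, 3) = 1353400.
Each occurs with probability p³ ≈ (0.203)³ ≈ 8.40604e-03.
By linearity: E[X] = C(202, 3)·p³ ≈ 1353400 · 8.40604e-03 ≈ 11376.733.
Since α = 2/3 < 1, p = c/n^{2/3} ≫ 1/n is above the triangle threshold p ~ 1/n. Asymptotically E[X] ~ (c³/6)·n^{3(1−α)} = (7³/6)·n^{1} → ∞; triangles are abundant w.h.p.

E[X] ≈ 11376.733; in regime p = Θ(1/n^{2/3}) E[X] diverges (above the triangle threshold p ~ 1/n).


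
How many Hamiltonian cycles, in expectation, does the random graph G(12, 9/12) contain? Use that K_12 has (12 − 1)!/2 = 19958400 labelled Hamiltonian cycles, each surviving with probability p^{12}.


K_12 has (12 − 1)!/2 = 19958400 labelled Hamiltonian cycles.
For each such Hamiltonian cycle H, let X_H = 1 if all 12 edges of H are present in G. Then P[X_H = 1] = p^{12} = (3/4)^{12} = 531441/16777216.
By linearity of expectation: E[X] = Σ_H E[X_H] = 19958400 · p^{12} = 19958400 · 531441/16777216 = 82864937925/131072.
Numerically: E[X] ≈ 632209.

E[X] = 19958400 · (3/4)^{12} = 82864937925/131072 ≈ 632209.


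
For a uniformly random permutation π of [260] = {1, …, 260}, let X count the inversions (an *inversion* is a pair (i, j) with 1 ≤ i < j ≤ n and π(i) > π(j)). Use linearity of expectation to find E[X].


Write X = Σ X_I over the C(260, 2) = 33670 pairs i < j, with X_I the indicator of one inversion.
There are 33670 indicators.
For each fixed pair i < j, the values π(i) and π(j) are two distinct elements of {1, …, 260} in uniformly random order; by symmetry P[π(i) > π(j)] = 1/2.
By linearity: E[X] = 33670 · (1/2) = C(260, 2) · (1/2) = 33670/2 = 16835 ≈ 16835.0000.

E[X] = 16835 = 16835.0000.


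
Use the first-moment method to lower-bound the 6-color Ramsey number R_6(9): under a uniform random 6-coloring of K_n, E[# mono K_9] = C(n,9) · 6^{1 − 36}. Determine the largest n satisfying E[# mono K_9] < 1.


We need C(n, 9) · 6^{1 − 36} < 1, i.e. C(n, 9) < 6^{36 − 1} = 1719070799748422591028658176.
Check values of n near the boundary:
  n = 4404: C(4404, 9) = 1703375445537161676647015880; 1703375445537161676647015880 < 1719070799748422591028658176? YES
  n = 4405: C(4405, 9) = 1706862792900636302463627150; 1706862792900636302463627150 < 1719070799748422591028658176? YES
  n = 4406: C(4406, 9) = 1710356485221788389505285700; 1710356485221788389505285700 < 1719070799748422591028658176? YES
  n = 4407: C(4407, 9) = 1713856532599459170657070050; 1713856532599459170657070050 < 1719070799748422591028658176? YES
  n = 4408: C(4408, 9) = 1717362945146264156457459600; 1717362945146264156457459600 < 1719070799748422591028658176? YES
  n = 4409: C(4409, 9) = 1720875732988608787686577131; 1720875732988608787686577131 < 1719070799748422591028658176? NO
The largest n with C(n, 9) < 1719070799748422591028658176 is n = 4408 (where E[X] = 35778394690547169926197075/35813974994758803979763712 ≈ 0.999). Hence R_6(9) > 4408, i.e. R_6(9) ≥ 4409.

Largest n = 4408; hence R_6(9) > 4408.


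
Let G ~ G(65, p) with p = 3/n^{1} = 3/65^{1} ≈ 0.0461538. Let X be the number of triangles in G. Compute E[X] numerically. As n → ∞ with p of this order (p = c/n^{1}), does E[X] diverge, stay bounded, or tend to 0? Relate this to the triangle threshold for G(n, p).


Number of potential triangles: C(65, 3) = 43680.
Each occurs with probability p³ ≈ (0.0461538)³ ≈ 9.83158853e-05.
By linearity: E[X] = C(65, 3)·p³ ≈ 43680 · 9.83158853e-05 ≈ 4.294438.
Here α = 1, so p = 3/n is exactly at the triangle threshold p ~ 1/n. Asymptotically E[X] → c³/6 = 3³/6 = 9/2 ≈ 4.500000, a bounded constant. In this regime the triangle count is asymptotically Poisson(c³/6).

E[X] ≈ 4.294438; in regime p = Θ(1/n^{1}) E[X] stays bounded (at the triangle threshold p ~ 1/n).


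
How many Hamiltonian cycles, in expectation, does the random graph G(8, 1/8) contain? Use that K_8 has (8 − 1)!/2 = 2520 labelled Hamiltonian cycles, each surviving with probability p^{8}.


K_8 has (8 − 1)!/2 = 2520 labelled Hamiltonian cycles.
For each such Hamiltonian cycle H, let X_H = 1 if all 8 edges of H are present in G. Then P[X_H = 1] = p^{8} = (1/8)^{8} = 1/16777216.
By linearity of expectation: E[X] = Σ_H E[X_H] = 2520 · p^{8} = 2520 · 1/16777216 = 315/2097152.
Numerically: E[X] ≈ 0.00015.

E[X] = 2520 · (1/8)^{8} = 315/2097152 ≈ 0.00015.


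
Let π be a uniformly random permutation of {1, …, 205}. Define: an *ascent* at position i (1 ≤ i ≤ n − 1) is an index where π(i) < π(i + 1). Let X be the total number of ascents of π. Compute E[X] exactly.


Write X = Σ X_I over i = 1, …, 204, with X_I the indicator of one ascent.
There are 204 indicators.
For each fixed i, the pair (π(i), π(i+1)) is a uniformly random ordered pair of distinct values from {1, …, 205}; by symmetry P[π(i) < π(i+1)] = 1/2.
By linearity: E[X] = 204 · (1/2) = (205 − 1) · (1/2) = 102 ≈ 102.000.

E[X] = 102 = 102.000.


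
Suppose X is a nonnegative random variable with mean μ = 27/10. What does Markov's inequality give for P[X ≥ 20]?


μ = E[X] = 27/10, a = 20.
Markov: P[X ≥ 20] ≤ μ/a = (27/10)/20 = 27/200.
Numerically: ≈ 0.135000.
(Since a = 20 > μ = 2.700000, the bound 27/200 is < 1 and informative.)

P[X ≥ 20] ≤ 27/200 ≈ 0.135000.


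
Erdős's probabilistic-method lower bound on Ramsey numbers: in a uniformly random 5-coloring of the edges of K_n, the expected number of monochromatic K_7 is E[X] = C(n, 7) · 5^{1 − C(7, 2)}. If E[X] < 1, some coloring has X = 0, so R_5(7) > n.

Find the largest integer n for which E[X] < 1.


We need C(n, 7) · 5^{1 − 21} < 1, i.e. C(n, 7) < 5^{21 − 1} = 95367431640625.
Check values of n near the boundary:
  n = 337: C(337, 7) = 91989916924632; 91989916924632 < 95367431640625? YES
  n = 338: C(338, 7) = 93935323022736; 93935323022736 < 95367431640625? YES
  n = 339: C(339, 7) = 95915887062372; 95915887062372 < 95367431640625? NO
The largest n with C(n, 7) < 95367431640625 is n = 338 (where E[X] = 93935323022736/95367431640625 ≈ 0.98498). Hence R_5(7) > 338, i.e. R_5(7) ≥ 339.

Largest n = 338; hence R_5(7) > 338.


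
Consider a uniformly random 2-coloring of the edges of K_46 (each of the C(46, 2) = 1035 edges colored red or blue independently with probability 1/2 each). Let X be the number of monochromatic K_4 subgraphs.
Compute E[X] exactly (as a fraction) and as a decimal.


Let X = Σ_S X_S over the C(46, 4) = 163185 subsets S of size 4, where X_S = 1 if the K_4 on S is monochromatic.
For a fixed S, the K_4 on S has C(4, 2) = 6 edges. P[all 6 edges red] = (1/2)^6, and likewise for blue, so P[monochromatic] = 2·(1/2)^6 = 2^{1 − 6} = 1/32.
By linearity of expectation: E[X] = C(46, 4) · 2^{1 − 6} = 163185 · 1/32 = 163185/32.
Numerically: E[X] ≈ 5099.5312.

E[X] = C(46,4)·2^(1−C(4,2)) = 163185/32 ≈ 5099.5312.


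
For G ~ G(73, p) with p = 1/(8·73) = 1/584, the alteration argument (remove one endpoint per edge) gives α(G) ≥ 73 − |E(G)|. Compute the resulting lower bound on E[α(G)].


E[|E(G)|] = C(73, 2)·p = 2628 · (1/584) = 9/2.
E[α(G)] ≥ n − E[|E(G)|] = 73 − 9/2 = 137/2.
Numerically: ≈ 68.5000.
(This is only a lower bound; the true E[α(G)] may be larger.)

E[α(G)] ≥ 137/2 ≈ 68.5000.


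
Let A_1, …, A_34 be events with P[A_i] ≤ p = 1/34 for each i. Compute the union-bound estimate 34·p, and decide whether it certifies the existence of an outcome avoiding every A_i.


Union bound: P[∪_{i=1}^{34} A_i] ≤ Σ_i P[A_i] ≤ 34·p = 34·(1/34) = 1.
Numerically: 1 ≈ 1.0000000.
Is 1 < 1? NO.
Since the bound 1 is ≥ 1, the union bound is uninformative here; it does NOT by itself certify existence.

34·p = 1 ≈ 1.0000000; existence NOT certified by the union bound.


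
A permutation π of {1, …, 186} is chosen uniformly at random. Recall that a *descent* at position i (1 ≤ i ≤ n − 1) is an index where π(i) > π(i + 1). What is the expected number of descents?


Write X = Σ X_I over i = 1, …, 185, with X_I the indicator of one descent.
There are 185 indicators.
For each fixed i, the pair (π(i), π(i+1)) is a uniformly random ordered pair of distinct values from {1, …, 186}; by symmetry P[π(i) > π(i+1)] = 1/2.
By linearity: E[X] = 185 · (1/2) = (186 − 1) · (1/2) = 185/2 ≈ 92.500000.

E[X] = 185/2 = 92.500000.


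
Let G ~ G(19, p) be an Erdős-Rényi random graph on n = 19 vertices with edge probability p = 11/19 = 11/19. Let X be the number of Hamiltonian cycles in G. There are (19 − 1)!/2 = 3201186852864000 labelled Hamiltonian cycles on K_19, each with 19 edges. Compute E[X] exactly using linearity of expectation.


K_19 has (19 − 1)!/2 = 3201186852864000 labelled Hamiltonian cycles.
For each such Hamiltonian cycle H, let X_H = 1 if all 19 edges of H are present in G. Then P[X_H = 1] = p^{19} = (11/19)^{19} = 61159090448414546291/1978419655660313589123979.
By linearity: E[X] = Σ_H E[X_H] = 3201186852864000 · p^{19} = 3201186852864000 · 61159090448414546291/1978419655660313589123979 = 195781676276584883979724733927424000/1978419655660313589123979.
Numerically: E[X] ≈ 9.89586e+10.

E[X] = 3201186852864000 · (11/19)^{19} = 195781676276584883979724733927424000/1978419655660313589123979 ≈ 9.89586e+10.


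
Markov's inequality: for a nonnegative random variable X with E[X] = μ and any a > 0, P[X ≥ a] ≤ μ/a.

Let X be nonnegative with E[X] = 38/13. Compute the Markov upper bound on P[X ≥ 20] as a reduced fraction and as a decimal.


μ = E[X] = 38/13, a = 20.
Markov: P[X ≥ 20] ≤ μ/a = (38/13)/20 = 19/130.
Numerically: ≈ 0.1462.
(Since a = 20 > μ = 2.9231, the bound 19/130 is < 1 and informative.)

P[X ≥ 20] ≤ 19/130 ≈ 0.1462.


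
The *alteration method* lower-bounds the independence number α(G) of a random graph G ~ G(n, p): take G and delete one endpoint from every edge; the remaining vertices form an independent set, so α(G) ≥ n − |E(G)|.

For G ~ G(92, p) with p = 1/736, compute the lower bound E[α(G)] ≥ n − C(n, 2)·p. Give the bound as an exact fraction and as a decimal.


E[|E(G)|] = C(92, 2)·p = 4186 · (1/736) = 91/16.
E[α(G)] ≥ n − E[|E(G)|] = 92 − 91/16 = 1381/16.
Numerically: ≈ 86.31250.
(This is only a lower bound; the true E[α(G)] may be larger.)

E[α(G)] ≥ 1381/16 ≈ 86.31250.


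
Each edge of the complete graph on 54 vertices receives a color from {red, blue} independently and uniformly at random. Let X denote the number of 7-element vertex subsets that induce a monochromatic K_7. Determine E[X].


Let X = Σ_S X_S over the C(54, 7) = 177100560 subsets S of size 7, where X_S = 1 if the K_7 on S is monochromatic.
For a fixed S, the K_7 on S has C(7, 2) = 21 edges. P[all 21 edges red] = (1/2)^21, and likewise for blue, so P[monochromatic] = 2·(1/2)^21 = 2^{1 − 21} = 1/1048576.
Summing: E[X] = C(54, 7) · 2^{1 − 21} = 177100560 · 1/1048576 = 11068785/65536.
Numerically: E[X] ≈ 168.896255.

E[X] = C(54,7)·2^(1−C(7,2)) = 11068785/65536 ≈ 168.896255.


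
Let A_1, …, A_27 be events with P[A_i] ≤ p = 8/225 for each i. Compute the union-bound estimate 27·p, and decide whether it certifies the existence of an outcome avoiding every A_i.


Union bound: P[∪_{i=1}^{27} A_i] ≤ Σ_i P[A_i] ≤ 27·p = 27·(8/225) = 24/25.
Numerically: 24/25 ≈ 0.960.
Is 24/25 < 1? YES.
Since P[∪ A_i] ≤ 24/25 < 1, the complement has P[∩ A_i^c] ≥ 1 − 24/25 = 1/25 > 0, so some outcome avoids every A_i.

27·p = 24/25 ≈ 0.960; existence CERTIFIED by the union bound.


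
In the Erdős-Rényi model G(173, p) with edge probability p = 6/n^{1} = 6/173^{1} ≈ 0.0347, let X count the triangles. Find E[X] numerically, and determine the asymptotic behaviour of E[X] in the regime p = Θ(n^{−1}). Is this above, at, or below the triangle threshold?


Number of potential triangles: C(173, 3) = 848046.
Each occurs with probability p³ ≈ (0.0347)³ ≈ 4.17172e-05.
By linearity: E[X] = C(173, 3)·p³ ≈ 848046 · 4.17172e-05 ≈ 35.378.
Here α = 1, so p = 6/n is exactly at the triangle threshold p ~ 1/n. Asymptotically E[X] → c³/6 = 6³/6 = 36 ≈ 36.000, a bounded constant. In this regime the triangle count is asymptotically Poisson(c³/6).

E[X] ≈ 35.378; in regime p = Θ(1/n^{1}) E[X] stays bounded (at the triangle threshold p ~ 1/n).


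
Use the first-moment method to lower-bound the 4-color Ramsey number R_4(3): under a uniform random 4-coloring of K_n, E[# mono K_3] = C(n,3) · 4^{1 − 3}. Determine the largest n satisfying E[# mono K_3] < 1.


We need C(n, 3) · 4^{1 − 3} < 1, i.e. C(n, 3) < 4^{3 − 1} = 16.
Check values of n near the boundary:
  n = 3: C(3, 3) = 1; 1 < 16? YES
  n = 4: C(4, 3) = 4; 4 < 16? YES
  n = 5: C(5, 3) = 10; 10 < 16? YES
  n = 6: C(6, 3) = 20; 20 < 16? NO
  n = 7: C(7, 3) = 35; 35 < 16? NO
The largest n with C(n, 3) < 16 is n = 5 (where E[X] = 5/8 ≈ 0.62500). Hence R_4(3) > 5, i.e. R_4(3) ≥ 6.

Largest n = 5; hence R_4(3) > 5.


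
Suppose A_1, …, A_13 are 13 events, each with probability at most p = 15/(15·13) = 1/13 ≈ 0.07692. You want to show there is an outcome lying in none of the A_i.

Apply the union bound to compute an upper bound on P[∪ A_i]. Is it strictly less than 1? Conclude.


Union bound: P[∪_{i=1}^{13} A_i] ≤ Σ_i P[A_i] ≤ 13·p = 13·(1/13) = 1.
Numerically: 1 ≈ 1.00000.
Is 1 < 1? NO.
Since the bound 1 is ≥ 1, the union bound is uninformative here; it does NOT by itself certify existence.

13·p = 1 ≈ 1.00000; existence NOT certified by the union bound.


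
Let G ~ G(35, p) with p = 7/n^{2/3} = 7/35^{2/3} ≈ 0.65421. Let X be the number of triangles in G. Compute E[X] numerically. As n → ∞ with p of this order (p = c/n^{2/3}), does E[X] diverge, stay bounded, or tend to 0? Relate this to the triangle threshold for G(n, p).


Number of potential triangles: C(35, 3) = 6545.
Each occurs with probability p³ ≈ (0.65421)³ ≈ 2.8000000e-01.
By linearity: E[X] = C(35, 3)·p³ ≈ 6545 · 2.8000000e-01 ≈ 1832.60000.
Since α = 2/3 < 1, p = c/n^{2/3} ≫ 1/n is above the triangle threshold p ~ 1/n. Asymptotically E[X] ~ (c³/6)·n^{3(1−α)} = (7³/6)·n^{1} → ∞; triangles are abundant w.h.p.

E[X] ≈ 1832.60000; in regime p = Θ(1/n^{2/3}) E[X] diverges (above the triangle threshold p ~ 1/n).


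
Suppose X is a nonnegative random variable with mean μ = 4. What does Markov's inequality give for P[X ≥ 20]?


μ = E[X] = 4, a = 20.
Markov: P[X ≥ 20] ≤ μ/a = (4)/20 = 1/5.
Numerically: ≈ 0.2000.
(Since a = 20 > μ = 4.0000, the bound 1/5 is < 1 and informative.)

P[X ≥ 20] ≤ 1/5 ≈ 0.2000.


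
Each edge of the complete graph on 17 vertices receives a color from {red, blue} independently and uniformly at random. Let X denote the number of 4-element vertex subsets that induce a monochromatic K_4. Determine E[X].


Let X = Σ_S X_S over the C(17, 4) = 2380 subsets S of size 4, where X_S = 1 if the K_4 on S is monochromatic.
For a fixed S, the K_4 on S has C(4, 2) = 6 edges. P[all 6 edges red] = (1/2)^6, and likewise for blue, so P[monochromatic] = 2·(1/2)^6 = 2^{1 − 6} = 1/32.
Summing: E[X] = C(17, 4) · 2^{1 − 6} = 2380 · 1/32 = 595/8.
Numerically: E[X] ≈ 74.37500.

E[X] = C(17,4)·2^(1−C(4,2)) = 595/8 ≈ 74.37500.


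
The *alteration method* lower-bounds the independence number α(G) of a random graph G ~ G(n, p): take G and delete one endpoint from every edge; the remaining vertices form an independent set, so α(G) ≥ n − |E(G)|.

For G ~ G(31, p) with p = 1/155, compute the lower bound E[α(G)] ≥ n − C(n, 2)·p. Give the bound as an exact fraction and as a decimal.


E[|E(G)|] = C(31, 2)·p = 465 · (1/155) = 3.
E[α(G)] ≥ n − E[|E(G)|] = 31 − 3 = 28.
Numerically: ≈ 28.00000.
(This is only a lower bound; the true E[α(G)] may be larger.)

E[α(G)] ≥ 28 ≈ 28.00000.


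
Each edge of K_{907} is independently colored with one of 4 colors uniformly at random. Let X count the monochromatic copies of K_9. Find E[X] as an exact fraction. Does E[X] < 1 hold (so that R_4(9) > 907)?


E[X] = C(907, 9) · 4^{1 − 36} = 1100045734961417331175 · 4^{−35} = 1100045734961417331175/1180591620717411303424.
As a reduced fraction: E[X] = 1100045734961417331175/1180591620717411303424 ≈ 0.931775.
Is E[X] < 1? YES.
Since E[X] < 1, there exists a 4-coloring of K_{907} with no monochromatic K_9; hence R_4(9) > 907.

E[X] = 1100045734961417331175/1180591620717411303424 ≈ 0.931775; E[X] < 1, so R_4(9) > 907.


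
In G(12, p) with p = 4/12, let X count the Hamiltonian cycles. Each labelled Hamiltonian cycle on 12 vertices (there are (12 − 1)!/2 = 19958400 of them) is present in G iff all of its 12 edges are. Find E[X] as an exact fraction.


K_12 has (12 − 1)!/2 = 19958400 labelled Hamiltonian cycles.
For each such Hamiltonian cycle H, let X_H = 1 if all 12 edges of H are present in G. Then P[X_H = 1] = p^{12} = (1/3)^{12} = 1/531441.
Summing the indicators: E[X] = Σ_H E[X_H] = 19958400 · p^{12} = 19958400 · 1/531441 = 246400/6561.
Numerically: E[X] ≈ 37.5553.

E[X] = 19958400 · (1/3)^{12} = 246400/6561 ≈ 37.5553.


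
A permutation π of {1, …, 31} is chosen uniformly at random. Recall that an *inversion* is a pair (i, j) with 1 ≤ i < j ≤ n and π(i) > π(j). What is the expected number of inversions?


Write X = Σ X_I over the C(31, 2) = 465 pairs i < j, with X_I the indicator of one inversion.
There are 465 indicators.
For each fixed pair i < j, the values π(i) and π(j) are two distinct elements of {1, …, 31} in uniformly random order; by symmetry P[π(i) > π(j)] = 1/2.
By linearity: E[X] = 465 · (1/2) = C(31, 2) · (1/2) = 465/2 = 465/2 ≈ 232.5000.

E[X] = 465/2 = 232.5000.


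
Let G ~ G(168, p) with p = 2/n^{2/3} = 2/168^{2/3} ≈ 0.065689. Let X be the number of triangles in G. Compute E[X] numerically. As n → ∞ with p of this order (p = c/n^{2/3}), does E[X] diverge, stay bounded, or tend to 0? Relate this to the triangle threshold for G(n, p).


Number of potential triangles: C(168, 3) = 776216.
Each occurs with probability p³ ≈ (0.065689)³ ≈ 2.8344671e-04.
By linearity: E[X] = C(168, 3)·p³ ≈ 776216 · 2.8344671e-04 ≈ 220.01587.
Since α = 2/3 < 1, p = c/n^{2/3} ≫ 1/n is above the triangle threshold p ~ 1/n. Asymptotically E[X] ~ (c³/6)·n^{3(1−α)} = (2³/6)·n^{1} → ∞; triangles are abundant w.h.p.

E[X] ≈ 220.01587; in regime p = Θ(1/n^{2/3}) E[X] diverges (above the triangle threshold p ~ 1/n).


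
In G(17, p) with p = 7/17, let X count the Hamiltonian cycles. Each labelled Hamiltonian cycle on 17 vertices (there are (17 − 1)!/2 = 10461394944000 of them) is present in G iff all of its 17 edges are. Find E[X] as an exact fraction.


K_17 has (17 − 1)!/2 = 10461394944000 labelled Hamiltonian cycles.
For each such Hamiltonian cycle H, let X_H = 1 if all 17 edges of H are present in G. Then P[X_H = 1] = p^{17} = (7/17)^{17} = 232630513987207/827240261886336764177.
By linearity: E[X] = Σ_H E[X_H] = 10461394944000 · p^{17} = 10461394944000 · 232630513987207/827240261886336764177 = 2433639682845888590481408000/827240261886336764177.
Numerically: E[X] ≈ 2.94e+06.

E[X] = 10461394944000 · (7/17)^{17} = 2433639682845888590481408000/827240261886336764177 ≈ 2.94e+06.


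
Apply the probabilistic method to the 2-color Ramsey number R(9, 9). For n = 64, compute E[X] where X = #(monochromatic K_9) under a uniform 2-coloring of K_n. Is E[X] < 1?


E[X] = C(64, 9) · 2^{1 − 36} = 27540584512 · 2^{−35} = 27540584512/34359738368.
As a reduced fraction: E[X] = 430321633/536870912 ≈ 0.802.
Is E[X] < 1? YES.
Since E[X] < 1, there exists a 2-coloring of K_{64} with no monochromatic K_9; hence R(9, 9) > 64.

E[X] = 430321633/536870912 ≈ 0.802; E[X] < 1, so R(9, 9) > 64.


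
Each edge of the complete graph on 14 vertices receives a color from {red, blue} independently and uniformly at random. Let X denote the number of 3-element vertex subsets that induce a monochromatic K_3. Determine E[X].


Let X = Σ_S X_S over the C(14, 3) = 364 subsets S of size 3, where X_S = 1 if the K_3 on S is monochromatic.
For a fixed S, the K_3 on S has C(3, 2) = 3 edges. P[all 3 edges red] = (1/2)^3, and likewise for blue, so P[monochromatic] = 2·(1/2)^3 = 2^{1 − 3} = 1/4.
By linearity: E[X] = C(14, 3) · 2^{1 − 3} = 364 · 1/4 = 91.
Numerically: E[X] ≈ 91.00000.

E[X] = C(14,3)·2^(1−C(3,2)) = 91 ≈ 91.00000.


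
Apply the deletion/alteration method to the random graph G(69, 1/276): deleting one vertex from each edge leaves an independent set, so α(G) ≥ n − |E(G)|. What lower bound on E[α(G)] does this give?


E[|E(G)|] = C(69, 2)·p = 2346 · (1/276) = 17/2.
E[α(G)] ≥ n − E[|E(G)|] = 69 − 17/2 = 121/2.
Numerically: ≈ 60.500.
(This is only a lower bound; the true E[α(G)] may be larger.)

E[α(G)] ≥ 121/2 ≈ 60.500.


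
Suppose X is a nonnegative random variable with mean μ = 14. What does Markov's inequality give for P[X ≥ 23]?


μ = E[X] = 14, a = 23.
Markov: P[X ≥ 23] ≤ μ/a = (14)/23 = 14/23.
Numerically: ≈ 0.609.
(Since a = 23 > μ = 14.000, the bound 14/23 is < 1 and informative.)

P[X ≥ 23] ≤ 14/23 ≈ 0.609.


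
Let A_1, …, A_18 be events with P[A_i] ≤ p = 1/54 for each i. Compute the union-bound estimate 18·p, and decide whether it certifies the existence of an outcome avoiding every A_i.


Union bound: P[∪_{i=1}^{18} A_i] ≤ Σ_i P[A_i] ≤ 18·p = 18·(1/54) = 1/3.
Numerically: 1/3 ≈ 0.333333.
Is 1/3 < 1? YES.
Since P[∪ A_i] ≤ 1/3 < 1, the complement has P[∩ A_i^c] ≥ 1 − 1/3 = 2/3 > 0, so some outcome avoids every A_i.

18·p = 1/3 ≈ 0.333333; existence CERTIFIED by the union bound.


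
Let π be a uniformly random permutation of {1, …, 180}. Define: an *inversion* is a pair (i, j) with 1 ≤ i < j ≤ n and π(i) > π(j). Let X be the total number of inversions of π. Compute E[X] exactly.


Write X = Σ X_I over the C(180, 2) = 16110 pairs i < j, with X_I the indicator of one inversion.
There are 16110 indicators.
For each fixed pair i < j, the values π(i) and π(j) are two distinct elements of {1, …, 180} in uniformly random order; by symmetry P[π(i) > π(j)] = 1/2.
By linearity: E[X] = 16110 · (1/2) = C(180, 2) · (1/2) = 16110/2 = 8055 ≈ 8055.00000.

E[X] = 8055 = 8055.00000.


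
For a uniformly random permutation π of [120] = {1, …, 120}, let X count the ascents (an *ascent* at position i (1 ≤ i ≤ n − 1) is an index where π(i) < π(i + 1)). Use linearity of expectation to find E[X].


Write X = Σ X_I over i = 1, …, 119, with X_I the indicator of one ascent.
There are 119 indicators.
For each fixed i, the pair (π(i), π(i+1)) is a uniformly random ordered pair of distinct values from {1, …, 120}; by symmetry P[π(i) < π(i+1)] = 1/2.
By linearity: E[X] = 119 · (1/2) = (120 − 1) · (1/2) = 119/2 ≈ 59.50000.

E[X] = 119/2 = 59.50000.


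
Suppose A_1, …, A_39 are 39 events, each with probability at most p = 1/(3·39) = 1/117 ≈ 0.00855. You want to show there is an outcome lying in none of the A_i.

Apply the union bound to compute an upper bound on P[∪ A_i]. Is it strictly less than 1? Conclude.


Union bound: P[∪_{i=1}^{39} A_i] ≤ Σ_i P[A_i] ≤ 39·p = 39·(1/117) = 1/3.
Numerically: 1/3 ≈ 0.33333.
Is 1/3 < 1? YES.
Since P[∪ A_i] ≤ 1/3 < 1, the complement has P[∩ A_i^c] ≥ 1 − 1/3 = 2/3 > 0, so some outcome avoids every A_i.

39·p = 1/3 ≈ 0.33333; existence CERTIFIED by the union bound.


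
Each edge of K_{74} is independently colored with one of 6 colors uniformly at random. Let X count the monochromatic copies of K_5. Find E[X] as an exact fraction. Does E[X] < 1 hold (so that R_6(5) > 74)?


E[X] = C(74, 5) · 6^{1 − 10} = 16108764 · 6^{−9} = 16108764/10077696.
As a reduced fraction: E[X] = 1342397/839808 ≈ 1.598457.
Is E[X] < 1? NO.
Since E[X] ≥ 1, the first-moment bound is inconclusive at n = 74; it does NOT by itself certify R_6(5) > 74.

E[X] = 1342397/839808 ≈ 1.598457; E[X] ≥ 1; first-moment method inconclusive here.


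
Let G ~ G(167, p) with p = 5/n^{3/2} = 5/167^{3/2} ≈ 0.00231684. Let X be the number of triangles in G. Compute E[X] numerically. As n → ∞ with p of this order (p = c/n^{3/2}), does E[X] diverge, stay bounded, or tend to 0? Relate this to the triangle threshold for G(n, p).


Number of potential triangles: C(167, 3) = 762355.
Each occurs with probability p³ ≈ (0.00231684)³ ≈ 1.24361483e-08.
By linearity: E[X] = C(167, 3)·p³ ≈ 762355 · 1.24361483e-08 ≈ 0.009481.
Since α = 3/2 > 1, p = c/n^{3/2} = o(1/n) is below the triangle threshold p ~ 1/n. Asymptotically E[X] ~ (c³/6)·n^{3(1−α)} = (5³/6)·n^{-1.5} → 0, so by Markov's inequality G has no triangles w.h.p.

E[X] ≈ 0.009481; in regime p = Θ(1/n^{3/2}) E[X] tends to 0 (below the triangle threshold p ~ 1/n).


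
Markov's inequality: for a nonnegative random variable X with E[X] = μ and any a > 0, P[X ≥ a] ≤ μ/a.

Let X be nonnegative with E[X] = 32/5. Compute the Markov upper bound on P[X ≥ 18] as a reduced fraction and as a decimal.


μ = E[X] = 32/5, a = 18.
Markov: P[X ≥ 18] ≤ μ/a = (32/5)/18 = 16/45.
Numerically: ≈ 0.35556.
(Since a = 18 > μ = 6.40000, the bound 16/45 is < 1 and informative.)

P[X ≥ 18] ≤ 16/45 ≈ 0.35556.


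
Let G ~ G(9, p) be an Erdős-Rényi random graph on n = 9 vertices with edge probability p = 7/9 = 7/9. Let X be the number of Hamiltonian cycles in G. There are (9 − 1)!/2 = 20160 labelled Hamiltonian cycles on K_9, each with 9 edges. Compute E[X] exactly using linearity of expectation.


K_9 has (9 − 1)!/2 = 20160 labelled Hamiltonian cycles.
For each such Hamiltonian cycle H, let X_H = 1 if all 9 edges of H are present in G. Then P[X_H = 1] = p^{9} = (7/9)^{9} = 40353607/387420489.
By linearity: E[X] = Σ_H E[X_H] = 20160 · p^{9} = 20160 · 40353607/387420489 = 90392079680/43046721.
Numerically: E[X] ≈ 2099.86.

E[X] = 20160 · (7/9)^{9} = 90392079680/43046721 ≈ 2099.86.


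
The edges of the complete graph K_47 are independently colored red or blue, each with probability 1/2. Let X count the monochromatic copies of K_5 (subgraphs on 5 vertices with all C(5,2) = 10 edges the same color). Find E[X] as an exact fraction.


Let X = Σ_S X_S over the C(47, 5) = 1533939 subsets S of size 5, where X_S = 1 if the K_5 on S is monochromatic.
For a fixed S, the K_5 on S has C(5, 2) = 10 edges. P[all 10 edges red] = (1/2)^10, and likewise for blue, so P[monochromatic] = 2·(1/2)^10 = 2^{1 − 10} = 1/512.
By linearity: E[X] = C(47, 5) · 2^{1 − 10} = 1533939 · 1/512 = 1533939/512.
Numerically: E[X] ≈ 2995.974609.

E[X] = C(47,5)·2^(1−C(5,2)) = 1533939/512 ≈ 2995.974609.


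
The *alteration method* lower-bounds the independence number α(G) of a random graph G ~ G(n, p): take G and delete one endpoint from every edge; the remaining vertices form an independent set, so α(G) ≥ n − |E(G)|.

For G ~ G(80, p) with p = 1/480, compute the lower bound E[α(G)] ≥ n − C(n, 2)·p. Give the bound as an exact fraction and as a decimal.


E[|E(G)|] = C(80, 2)·p = 3160 · (1/480) = 79/12.
E[α(G)] ≥ n − E[|E(G)|] = 80 − 79/12 = 881/12.
Numerically: ≈ 73.41667.
(This is only a lower bound; the true E[α(G)] may be larger.)

E[α(G)] ≥ 881/12 ≈ 73.41667.


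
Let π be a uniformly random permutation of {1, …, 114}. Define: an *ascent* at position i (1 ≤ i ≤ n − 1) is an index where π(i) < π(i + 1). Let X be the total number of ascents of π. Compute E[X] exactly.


Write X = Σ X_I over i = 1, …, 113, with X_I the indicator of one ascent.
There are 113 indicators.
For each fixed i, the pair (π(i), π(i+1)) is a uniformly random ordered pair of distinct values from {1, …, 114}; by symmetry P[π(i) < π(i+1)] = 1/2.
By linearity: E[X] = 113 · (1/2) = (114 − 1) · (1/2) = 113/2 ≈ 56.5000.

E[X] = 113/2 = 56.5000.


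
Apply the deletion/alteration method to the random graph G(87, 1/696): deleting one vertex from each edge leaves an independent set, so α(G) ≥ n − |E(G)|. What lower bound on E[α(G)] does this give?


E[|E(G)|] = C(87, 2)·p = 3741 · (1/696) = 43/8.
E[α(G)] ≥ n − E[|E(G)|] = 87 − 43/8 = 653/8.
Numerically: ≈ 81.625.
(This is only a lower bound; the true E[α(G)] may be larger.)

E[α(G)] ≥ 653/8 ≈ 81.625.


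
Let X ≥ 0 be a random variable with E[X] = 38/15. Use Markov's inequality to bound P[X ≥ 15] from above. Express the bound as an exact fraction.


μ = E[X] = 38/15, a = 15.
Markov: P[X ≥ 15] ≤ μ/a = (38/15)/15 = 38/225.
Numerically: ≈ 0.1689.
(Since a = 15 > μ = 2.5333, the bound 38/225 is < 1 and informative.)

P[X ≥ 15] ≤ 38/225 ≈ 0.1689.


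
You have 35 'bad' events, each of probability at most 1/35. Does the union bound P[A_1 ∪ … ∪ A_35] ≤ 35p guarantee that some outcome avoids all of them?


Union bound: P[∪_{i=1}^{35} A_i] ≤ Σ_i P[A_i] ≤ 35·p = 35·(1/35) = 1.
Numerically: 1 ≈ 1.0000000.
Is 1 < 1? NO.
Since the bound 1 is ≥ 1, the union bound is uninformative here; it does NOT by itself certify existence.

35·p = 1 ≈ 1.0000000; existence NOT certified by the union bound.


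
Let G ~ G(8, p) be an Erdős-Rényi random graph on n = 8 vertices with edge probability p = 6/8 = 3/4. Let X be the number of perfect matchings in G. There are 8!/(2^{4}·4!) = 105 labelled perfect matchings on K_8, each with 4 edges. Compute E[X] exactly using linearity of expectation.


K_8 has 8!/(2^{4}·4!) = 105 labelled perfect matchings.
For each such perfect matching H, let X_H = 1 if all 4 edges of H are present in G. Then P[X_H = 1] = p^{4} = (3/4)^{4} = 81/256.
By linearity: E[X] = Σ_H E[X_H] = 105 · p^{4} = 105 · 81/256 = 8505/256.
Numerically: E[X] ≈ 33.2.

E[X] = 105 · (3/4)^{4} = 8505/256 ≈ 33.2.


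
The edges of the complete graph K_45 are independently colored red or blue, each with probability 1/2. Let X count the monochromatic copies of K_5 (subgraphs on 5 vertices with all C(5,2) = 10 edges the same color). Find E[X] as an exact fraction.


Let X = Σ_S X_S over the C(45, 5) = 1221759 subsets S of size 5, where X_S = 1 if the K_5 on S is monochromatic.
For a fixed S, the K_5 on S has C(5, 2) = 10 edges. P[all 10 edges red] = (1/2)^10, and likewise for blue, so P[monochromatic] = 2·(1/2)^10 = 2^{1 − 10} = 1/512.
By linearity of expectation: E[X] = C(45, 5) · 2^{1 − 10} = 1221759 · 1/512 = 1221759/512.
Numerically: E[X] ≈ 2386.248.

E[X] = C(45,5)·2^(1−C(5,2)) = 1221759/512 ≈ 2386.248.


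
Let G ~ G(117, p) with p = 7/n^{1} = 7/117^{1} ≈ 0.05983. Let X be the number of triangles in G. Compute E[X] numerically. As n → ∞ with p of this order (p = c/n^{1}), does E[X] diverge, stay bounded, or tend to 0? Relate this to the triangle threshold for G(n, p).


Number of potential triangles: C(117, 3) = 260130.
Each occurs with probability p³ ≈ (0.05983)³ ≈ 2.141591e-04.
By linearity: E[X] = C(117, 3)·p³ ≈ 260130 · 2.141591e-04 ≈ 55.7092.
Here α = 1, so p = 7/n is exactly at the triangle threshold p ~ 1/n. Asymptotically E[X] → c³/6 = 7³/6 = 343/6 ≈ 57.1667, a bounded constant. In this regime the triangle count is asymptotically Poisson(c³/6).

E[X] ≈ 55.7092; in regime p = Θ(1/n^{1}) E[X] stays bounded (at the triangle threshold p ~ 1/n).


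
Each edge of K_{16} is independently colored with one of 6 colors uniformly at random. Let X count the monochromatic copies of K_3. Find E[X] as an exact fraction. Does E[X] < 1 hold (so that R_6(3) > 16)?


E[X] = C(16, 3) · 6^{1 − 3} = 560 · 6^{−2} = 560/36.
As a reduced fraction: E[X] = 140/9 ≈ 15.556.
Is E[X] < 1? NO.
Since E[X] ≥ 1, the first-moment bound is inconclusive at n = 16; it does NOT by itself certify R_6(3) > 16.

E[X] = 140/9 ≈ 15.556; E[X] ≥ 1; first-moment method inconclusive here.


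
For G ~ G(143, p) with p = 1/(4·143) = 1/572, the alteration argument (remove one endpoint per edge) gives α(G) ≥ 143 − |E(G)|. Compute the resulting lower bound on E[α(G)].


E[|E(G)|] = C(143, 2)·p = 10153 · (1/572) = 71/4.
E[α(G)] ≥ n − E[|E(G)|] = 143 − 71/4 = 501/4.
Numerically: ≈ 125.25000.
(This is only a lower bound; the true E[α(G)] may be larger.)

E[α(G)] ≥ 501/4 ≈ 125.25000.


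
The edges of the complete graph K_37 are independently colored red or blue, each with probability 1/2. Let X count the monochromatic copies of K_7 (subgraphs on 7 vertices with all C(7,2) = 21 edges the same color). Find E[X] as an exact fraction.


Let X = Σ_S X_S over the C(37, 7) = 10295472 subsets S of size 7, where X_S = 1 if the K_7 on S is monochromatic.
For a fixed S, the K_7 on S has C(7, 2) = 21 edges. P[all 21 edges red] = (1/2)^21, and likewise for blue, so P[monochromatic] = 2·(1/2)^21 = 2^{1 − 21} = 1/1048576.
Summing: E[X] = C(37, 7) · 2^{1 − 21} = 10295472 · 1/1048576 = 643467/65536.
Numerically: E[X] ≈ 9.819.

E[X] = C(37,7)·2^(1−C(7,2)) = 643467/65536 ≈ 9.819.


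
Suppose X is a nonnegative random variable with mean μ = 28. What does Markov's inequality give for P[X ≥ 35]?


μ = E[X] = 28, a = 35.
Markov: P[X ≥ 35] ≤ μ/a = (28)/35 = 4/5.
Numerically: ≈ 0.80000.
(Since a = 35 > μ = 28.00000, the bound 4/5 is < 1 and informative.)

P[X ≥ 35] ≤ 4/5 ≈ 0.80000.


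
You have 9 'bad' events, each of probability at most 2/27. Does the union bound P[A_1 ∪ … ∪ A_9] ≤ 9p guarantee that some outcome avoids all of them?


Union bound: P[∪_{i=1}^{9} A_i] ≤ Σ_i P[A_i] ≤ 9·p = 9·(2/27) = 2/3.
Numerically: 2/3 ≈ 0.6667.
Is 2/3 < 1? YES.
Since P[∪ A_i] ≤ 2/3 < 1, the complement has P[∩ A_i^c] ≥ 1 − 2/3 = 1/3 > 0, so some outcome avoids every A_i.

9·p = 2/3 ≈ 0.6667; existence CERTIFIED by the union bound.


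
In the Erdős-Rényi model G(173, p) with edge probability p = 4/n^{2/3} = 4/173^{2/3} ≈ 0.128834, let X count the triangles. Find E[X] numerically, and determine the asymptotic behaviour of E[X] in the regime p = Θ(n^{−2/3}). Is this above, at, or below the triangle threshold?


Number of potential triangles: C(173, 3) = 848046.
Each occurs with probability p³ ≈ (0.128834)³ ≈ 2.13839420e-03.
By linearity: E[X] = C(173, 3)·p³ ≈ 848046 · 2.13839420e-03 ≈ 1813.456647.
Since α = 2/3 < 1, p = c/n^{2/3} ≫ 1/n is above the triangle threshold p ~ 1/n. Asymptotically E[X] ~ (c³/6)·n^{3(1−α)} = (4³/6)·n^{1} → ∞; triangles are abundant w.h.p.

E[X] ≈ 1813.456647; in regime p = Θ(1/n^{2/3}) E[X] diverges (above the triangle threshold p ~ 1/n).
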